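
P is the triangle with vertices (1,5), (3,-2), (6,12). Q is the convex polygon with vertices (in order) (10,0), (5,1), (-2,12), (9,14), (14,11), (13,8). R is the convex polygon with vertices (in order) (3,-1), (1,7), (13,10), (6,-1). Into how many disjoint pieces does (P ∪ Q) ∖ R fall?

2

(P ∪ Q) ∖ R splits into 2 disjoint pieces (area 2.7368, area 83.8635).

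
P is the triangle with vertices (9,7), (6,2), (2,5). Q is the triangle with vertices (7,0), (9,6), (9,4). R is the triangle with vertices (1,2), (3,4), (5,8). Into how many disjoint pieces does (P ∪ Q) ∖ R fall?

(P ∪ Q) ∖ R splits into 3 disjoint pieces (area 13.5114, area 0.4265, area 2).

3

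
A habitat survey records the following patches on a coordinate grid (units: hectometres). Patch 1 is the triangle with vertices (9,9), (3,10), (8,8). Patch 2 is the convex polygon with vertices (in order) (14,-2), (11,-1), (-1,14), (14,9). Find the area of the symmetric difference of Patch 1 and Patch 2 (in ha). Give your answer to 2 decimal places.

|Patch 1| = 3.5, |Patch 2| = 99, |Patch 1∩Patch 2| = 3.5.
|Patch 1 △ Patch 2| = |Patch 1| + |Patch 2| − 2·|Patch 1∩Patch 2| = 3.5 + 99 − 7 = 95.50.

95.50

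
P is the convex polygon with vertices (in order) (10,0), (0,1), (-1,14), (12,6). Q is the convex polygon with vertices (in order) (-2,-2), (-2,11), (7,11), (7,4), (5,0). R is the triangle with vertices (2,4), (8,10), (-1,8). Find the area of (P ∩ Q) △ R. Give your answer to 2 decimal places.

|P ∩ Q| = 70.0318.
|(P ∩ Q) ∩ R| = 20.1364.
|(P ∩ Q) △ R| = 70.0318 + 21 − 40.2728 = 50.76.

50.76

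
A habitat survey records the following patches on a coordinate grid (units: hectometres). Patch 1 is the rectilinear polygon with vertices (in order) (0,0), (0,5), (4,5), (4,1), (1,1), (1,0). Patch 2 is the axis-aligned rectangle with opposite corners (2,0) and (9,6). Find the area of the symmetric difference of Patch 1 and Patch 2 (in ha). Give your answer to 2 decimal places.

43.00

|Patch 1| = 17, |Patch 2| = 42, |Patch 1∩Patch 2| = 8.
|Patch 1 △ Patch 2| = |Patch 1| + |Patch 2| − 2·|Patch 1∩Patch 2| = 17 + 42 − 16 = 43.00.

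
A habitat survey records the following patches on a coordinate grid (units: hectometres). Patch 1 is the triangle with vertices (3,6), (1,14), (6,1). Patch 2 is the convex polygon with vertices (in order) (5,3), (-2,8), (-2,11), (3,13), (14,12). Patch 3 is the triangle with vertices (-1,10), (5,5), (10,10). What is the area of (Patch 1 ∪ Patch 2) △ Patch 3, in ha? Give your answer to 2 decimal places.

|Patch 1 ∪ Patch 2| = 92.1468.
|(Patch 1 ∪ Patch 2) ∩ Patch 3| = 27.5.
|(Patch 1 ∪ Patch 2) △ Patch 3| = 92.1468 + 27.5 − 55 = 64.65.

64.65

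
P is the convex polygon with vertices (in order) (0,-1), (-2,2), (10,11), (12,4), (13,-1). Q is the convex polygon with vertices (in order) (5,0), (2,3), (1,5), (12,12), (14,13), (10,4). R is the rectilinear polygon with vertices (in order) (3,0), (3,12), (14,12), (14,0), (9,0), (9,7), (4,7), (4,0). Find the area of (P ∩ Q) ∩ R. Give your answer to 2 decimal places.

22.62

|P ∩ Q| = 54.1519.
|(P ∩ Q) ∩ R| = 22.62.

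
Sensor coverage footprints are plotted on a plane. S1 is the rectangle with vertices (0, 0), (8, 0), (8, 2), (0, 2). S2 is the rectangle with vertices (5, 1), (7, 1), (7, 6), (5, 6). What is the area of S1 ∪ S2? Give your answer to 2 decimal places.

24.00

By inclusion–exclusion:
Individual areas: |S1| = 16, |S2| = 10.
|S1∩S2|: x∈[5,7], y∈[1,2] → 2·1 = 2.
|S1 ∪ S2| = 26 − 2 = 24.00.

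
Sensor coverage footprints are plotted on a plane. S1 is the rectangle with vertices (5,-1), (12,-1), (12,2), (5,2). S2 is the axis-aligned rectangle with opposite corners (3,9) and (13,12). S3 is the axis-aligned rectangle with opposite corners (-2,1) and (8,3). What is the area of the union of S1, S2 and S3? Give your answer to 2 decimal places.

68.00

By inclusion–exclusion:
Individual areas: |S1| = 21, |S2| = 30, |S3| = 20.
|S1∩S2| = 0 (no overlap).
|S1∩S3|: x∈[5,8], y∈[1,2] → 3·1 = 3.
|S2∩S3| = 0 (no overlap).
|S1∩S2∩S3| = 0.
|S1 ∪ S2 ∪ S3| = 71 − 3 + 0 = 68.00.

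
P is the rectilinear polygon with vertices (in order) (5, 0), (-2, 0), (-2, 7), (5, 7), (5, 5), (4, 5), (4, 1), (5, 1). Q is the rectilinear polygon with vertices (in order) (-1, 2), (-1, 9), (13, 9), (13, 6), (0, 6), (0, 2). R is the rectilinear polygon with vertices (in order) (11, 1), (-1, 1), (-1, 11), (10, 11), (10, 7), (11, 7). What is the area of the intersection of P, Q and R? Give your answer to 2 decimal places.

10.00

The intersection is the polygon with vertices (5,6), (0,6), (0,2), (-1,2), (-1,7), (5,7).
By the shoelace formula its area is 10.00.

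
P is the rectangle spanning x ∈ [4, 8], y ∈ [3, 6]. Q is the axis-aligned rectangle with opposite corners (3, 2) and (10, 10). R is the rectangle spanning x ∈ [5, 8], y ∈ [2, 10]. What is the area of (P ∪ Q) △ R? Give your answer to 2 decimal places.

32.00

|P ∪ Q| = 56.
|(P ∪ Q) ∩ R| = 24.
|(P ∪ Q) △ R| = 56 + 24 − 48 = 32.00.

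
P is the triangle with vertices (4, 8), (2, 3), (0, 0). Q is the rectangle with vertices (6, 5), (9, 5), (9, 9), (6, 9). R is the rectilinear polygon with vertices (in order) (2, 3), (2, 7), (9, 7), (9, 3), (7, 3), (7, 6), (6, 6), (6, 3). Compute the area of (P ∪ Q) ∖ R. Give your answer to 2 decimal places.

8.05

|P ∪ Q| = 14.
|(P ∪ Q) ∩ R| = 5.95.
|(P ∪ Q) ∖ R| = 14 − 5.95 = 8.05.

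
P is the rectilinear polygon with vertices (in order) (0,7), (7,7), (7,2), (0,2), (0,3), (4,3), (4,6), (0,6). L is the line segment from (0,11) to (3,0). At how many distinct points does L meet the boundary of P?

The segment meets the boundary at (2.455,2), (2.182,3), (1.091,7), (1.364,6).

4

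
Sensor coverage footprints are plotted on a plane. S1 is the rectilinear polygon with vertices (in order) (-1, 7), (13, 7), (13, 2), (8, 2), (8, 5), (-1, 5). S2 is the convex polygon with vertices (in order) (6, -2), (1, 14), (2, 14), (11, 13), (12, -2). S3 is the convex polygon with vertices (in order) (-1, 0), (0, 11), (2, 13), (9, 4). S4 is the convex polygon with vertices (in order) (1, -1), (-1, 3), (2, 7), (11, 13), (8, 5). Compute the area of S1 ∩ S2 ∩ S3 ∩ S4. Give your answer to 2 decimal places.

7.87

The intersection is the polygon with vertices (3.812,5), (3.188,7), (6.667,7), (8.072,5.193), (8,5).
By the shoelace formula its area is 7.87.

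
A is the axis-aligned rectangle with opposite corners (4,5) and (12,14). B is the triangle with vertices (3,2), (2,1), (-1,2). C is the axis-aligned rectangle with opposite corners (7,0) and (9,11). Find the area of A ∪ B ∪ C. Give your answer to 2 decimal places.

84.00

By inclusion–exclusion:
Individual areas: |A| = 72, |B| = 2, |C| = 22.
|A∩B| = 0.
|A∩C|: x∈[7,9], y∈[5,11] → 2·6 = 12.
|B∩C| = 0.
|A∩B∩C| = 0.
|A ∪ B ∪ C| = 96 − 12 + 0 = 84.00.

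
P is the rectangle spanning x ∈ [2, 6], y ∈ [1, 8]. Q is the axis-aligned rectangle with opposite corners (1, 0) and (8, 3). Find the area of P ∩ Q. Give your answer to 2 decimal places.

8.00

|P∩Q|: x∈[2,6], y∈[1,3] → 4·2 = 8.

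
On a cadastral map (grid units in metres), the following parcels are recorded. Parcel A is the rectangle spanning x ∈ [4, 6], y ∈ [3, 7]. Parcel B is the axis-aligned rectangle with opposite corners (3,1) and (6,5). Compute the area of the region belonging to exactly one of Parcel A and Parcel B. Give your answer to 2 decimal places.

12.00

|Parcel A∩Parcel B|: x∈[4,6], y∈[3,5] → 2·2 = 4.
|Parcel A △ Parcel B| = |Parcel A| + |Parcel B| − 2·|Parcel A∩Parcel B| = 8 + 12 − 8 = 12.00.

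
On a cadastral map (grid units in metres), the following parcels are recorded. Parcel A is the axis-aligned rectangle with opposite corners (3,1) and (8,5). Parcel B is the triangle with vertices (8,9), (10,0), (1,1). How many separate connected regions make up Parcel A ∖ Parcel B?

Parcel A ∖ Parcel B is a single connected region.

1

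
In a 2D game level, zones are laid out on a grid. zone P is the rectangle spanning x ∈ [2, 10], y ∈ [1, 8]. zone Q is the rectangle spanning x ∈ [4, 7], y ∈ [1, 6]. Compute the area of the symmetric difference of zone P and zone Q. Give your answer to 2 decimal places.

41.00

|zone P∩zone Q|: x∈[4,7], y∈[1,6] → 3·5 = 15.
|zone P △ zone Q| = |zone P| + |zone Q| − 2·|zone P∩zone Q| = 56 + 15 − 30 = 41.00.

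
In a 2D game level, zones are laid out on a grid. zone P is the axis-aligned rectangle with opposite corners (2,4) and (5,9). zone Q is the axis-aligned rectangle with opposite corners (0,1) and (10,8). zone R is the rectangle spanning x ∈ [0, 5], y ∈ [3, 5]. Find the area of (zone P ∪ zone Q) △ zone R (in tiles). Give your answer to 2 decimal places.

63.00

|zone P ∪ zone Q| = 73.
|(zone P ∪ zone Q) ∩ zone R| = 10.
|(zone P ∪ zone Q) △ zone R| = 73 + 10 − 20 = 63.00.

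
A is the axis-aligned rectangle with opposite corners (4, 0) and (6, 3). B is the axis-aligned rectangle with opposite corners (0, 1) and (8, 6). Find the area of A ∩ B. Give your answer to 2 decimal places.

4.00

|A∩B|: x∈[4,6], y∈[1,3] → 2·2 = 4.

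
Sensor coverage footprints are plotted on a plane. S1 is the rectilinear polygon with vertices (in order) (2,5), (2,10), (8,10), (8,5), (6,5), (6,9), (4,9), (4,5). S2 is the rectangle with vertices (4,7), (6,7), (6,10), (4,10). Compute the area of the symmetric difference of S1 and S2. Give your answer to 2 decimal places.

24.00

|S1| = 22, |S2| = 6, |S1∩S2| = 2.
|S1 △ S2| = |S1| + |S2| − 2·|S1∩S2| = 22 + 6 − 4 = 24.00.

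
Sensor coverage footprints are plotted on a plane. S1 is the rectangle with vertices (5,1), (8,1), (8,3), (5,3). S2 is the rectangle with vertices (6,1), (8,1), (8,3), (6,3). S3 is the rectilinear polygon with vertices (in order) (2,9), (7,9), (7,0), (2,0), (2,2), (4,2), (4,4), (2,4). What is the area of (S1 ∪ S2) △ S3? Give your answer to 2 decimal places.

39.00

|S1 ∪ S2| = 6.
|(S1 ∪ S2) ∩ S3| = 4.
|(S1 ∪ S2) △ S3| = 6 + 41 − 8 = 39.00.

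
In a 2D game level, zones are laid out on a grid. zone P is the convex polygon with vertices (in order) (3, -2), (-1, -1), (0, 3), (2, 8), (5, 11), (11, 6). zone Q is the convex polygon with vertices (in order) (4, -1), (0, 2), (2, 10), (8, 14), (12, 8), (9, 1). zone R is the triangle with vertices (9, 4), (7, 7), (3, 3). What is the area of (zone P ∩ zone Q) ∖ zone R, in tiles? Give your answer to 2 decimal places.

|zone P ∩ zone Q| = 70.6667.
|(zone P ∩ zone Q) ∩ zone R| = 10.
|(zone P ∩ zone Q) ∖ zone R| = 70.6667 − 10 = 60.67.

60.67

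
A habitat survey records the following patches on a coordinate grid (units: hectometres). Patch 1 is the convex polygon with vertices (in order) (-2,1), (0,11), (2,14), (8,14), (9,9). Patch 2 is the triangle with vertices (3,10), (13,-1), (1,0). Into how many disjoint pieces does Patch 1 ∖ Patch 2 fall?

Patch 1 ∖ Patch 2 is a single connected region.

1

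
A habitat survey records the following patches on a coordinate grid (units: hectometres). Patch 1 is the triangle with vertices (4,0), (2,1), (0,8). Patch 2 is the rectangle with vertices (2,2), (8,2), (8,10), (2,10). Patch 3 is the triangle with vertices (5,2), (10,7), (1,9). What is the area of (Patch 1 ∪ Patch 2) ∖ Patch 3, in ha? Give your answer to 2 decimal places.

|Patch 1 ∪ Patch 2| = 53.
|(Patch 1 ∪ Patch 2) ∩ Patch 3| = 24.2917.
|(Patch 1 ∪ Patch 2) ∖ Patch 3| = 53 − 24.2917 = 28.71.

28.71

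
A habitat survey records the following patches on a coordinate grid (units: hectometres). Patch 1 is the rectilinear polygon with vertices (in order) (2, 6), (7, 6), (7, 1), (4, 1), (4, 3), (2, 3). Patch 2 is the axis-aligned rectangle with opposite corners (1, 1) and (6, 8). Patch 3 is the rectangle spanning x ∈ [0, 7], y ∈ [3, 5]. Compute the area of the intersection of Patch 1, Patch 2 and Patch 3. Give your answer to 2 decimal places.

8.00

The intersection is the polygon with vertices (6,3), (4,3), (2,3), (2,5), (6,5).
By the shoelace formula its area is 8.00.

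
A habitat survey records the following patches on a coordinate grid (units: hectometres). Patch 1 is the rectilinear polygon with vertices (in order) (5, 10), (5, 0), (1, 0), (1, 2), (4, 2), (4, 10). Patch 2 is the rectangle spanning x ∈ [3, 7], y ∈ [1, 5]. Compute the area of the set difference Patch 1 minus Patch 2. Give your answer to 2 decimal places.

|Patch 1| = 16, |Patch 1∩Patch 2| = 5.
|Patch 1 ∖ Patch 2| = |Patch 1| − |Patch 1∩Patch 2| = 16 − 5 = 11.00.

11.00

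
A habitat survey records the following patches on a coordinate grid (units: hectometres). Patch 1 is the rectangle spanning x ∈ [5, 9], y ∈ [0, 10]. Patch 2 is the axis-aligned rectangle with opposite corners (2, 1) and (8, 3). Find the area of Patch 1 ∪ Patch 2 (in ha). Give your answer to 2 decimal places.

By inclusion–exclusion:
Individual areas: |Patch 1| = 40, |Patch 2| = 12.
|Patch 1∩Patch 2|: x∈[5,8], y∈[1,3] → 3·2 = 6.
|Patch 1 ∪ Patch 2| = 52 − 6 = 46.00.

46.00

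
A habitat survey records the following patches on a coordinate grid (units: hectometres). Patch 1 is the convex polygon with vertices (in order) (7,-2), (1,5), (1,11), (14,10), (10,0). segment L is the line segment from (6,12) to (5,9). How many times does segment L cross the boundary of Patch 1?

The segment meets the boundary at (5.55,10.65).

1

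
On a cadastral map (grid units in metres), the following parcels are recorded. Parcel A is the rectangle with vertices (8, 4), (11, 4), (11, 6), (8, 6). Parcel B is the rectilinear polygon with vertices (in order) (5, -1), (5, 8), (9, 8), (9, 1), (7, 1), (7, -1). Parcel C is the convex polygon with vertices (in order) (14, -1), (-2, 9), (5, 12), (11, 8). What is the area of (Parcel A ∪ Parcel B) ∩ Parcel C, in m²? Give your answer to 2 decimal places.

The region (Parcel A ∪ Parcel B) ∩ Parcel C is the polygon with vertices (11,4), (9,4), (9,2.125), (5,4.625), (5,8), (9,8), (9,6), (11,6).
By the shoelace formula its area is 22.50.

22.50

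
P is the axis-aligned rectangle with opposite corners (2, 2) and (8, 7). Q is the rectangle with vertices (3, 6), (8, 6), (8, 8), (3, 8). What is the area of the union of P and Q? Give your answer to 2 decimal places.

By inclusion–exclusion:
Individual areas: |P| = 30, |Q| = 10.
|P∩Q|: x∈[3,8], y∈[6,7] → 5·1 = 5.
|P ∪ Q| = 40 − 5 = 35.00.

35.00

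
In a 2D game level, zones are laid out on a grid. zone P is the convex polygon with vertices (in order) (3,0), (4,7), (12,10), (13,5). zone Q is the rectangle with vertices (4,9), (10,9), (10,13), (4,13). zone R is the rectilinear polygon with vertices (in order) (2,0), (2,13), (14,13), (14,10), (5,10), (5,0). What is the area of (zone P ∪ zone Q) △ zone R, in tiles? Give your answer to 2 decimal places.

86.54

|zone P ∪ zone Q| = 77.9167.
|(zone P ∪ zone Q) ∩ zone R| = 28.6875.
|(zone P ∪ zone Q) △ zone R| = 77.9167 + 66 − 57.375 = 86.54.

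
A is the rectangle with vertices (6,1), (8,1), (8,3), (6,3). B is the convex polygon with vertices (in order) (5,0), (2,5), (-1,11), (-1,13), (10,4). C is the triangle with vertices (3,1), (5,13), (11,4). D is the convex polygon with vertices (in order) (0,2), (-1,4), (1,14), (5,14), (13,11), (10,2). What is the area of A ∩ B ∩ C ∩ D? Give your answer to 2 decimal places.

The intersection is the polygon with vertices (8,3), (8,2.875), (6,2.125), (6,3).
By the shoelace formula its area is 1.00.

1.00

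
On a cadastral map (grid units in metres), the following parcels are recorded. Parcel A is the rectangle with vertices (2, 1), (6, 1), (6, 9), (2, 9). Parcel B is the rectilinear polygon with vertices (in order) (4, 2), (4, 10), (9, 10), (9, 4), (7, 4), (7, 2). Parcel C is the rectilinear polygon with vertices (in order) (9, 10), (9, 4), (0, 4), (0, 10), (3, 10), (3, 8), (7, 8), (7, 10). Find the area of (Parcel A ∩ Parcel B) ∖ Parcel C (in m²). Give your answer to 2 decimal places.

|Parcel A ∩ Parcel B| = 14.
|(Parcel A ∩ Parcel B) ∩ Parcel C| = 8.
|(Parcel A ∩ Parcel B) ∖ Parcel C| = 14 − 8 = 6.00.

6.00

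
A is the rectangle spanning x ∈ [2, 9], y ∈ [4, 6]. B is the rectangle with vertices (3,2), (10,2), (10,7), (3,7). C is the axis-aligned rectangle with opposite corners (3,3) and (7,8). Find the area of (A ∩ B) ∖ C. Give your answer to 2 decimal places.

4.00

|A ∩ B| = 12.
|(A ∩ B) ∩ C| = 8.
|(A ∩ B) ∖ C| = 12 − 8 = 4.00.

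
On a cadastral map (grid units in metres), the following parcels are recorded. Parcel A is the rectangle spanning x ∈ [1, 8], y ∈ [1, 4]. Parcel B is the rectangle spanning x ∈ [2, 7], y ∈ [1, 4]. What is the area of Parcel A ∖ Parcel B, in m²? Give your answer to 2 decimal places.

6.00

|Parcel A∩Parcel B|: x∈[2,7], y∈[1,4] → 5·3 = 15.
|Parcel A| = 21.
|Parcel A ∖ Parcel B| = |Parcel A| − |Parcel A∩Parcel B| = 21 − 15 = 6.00.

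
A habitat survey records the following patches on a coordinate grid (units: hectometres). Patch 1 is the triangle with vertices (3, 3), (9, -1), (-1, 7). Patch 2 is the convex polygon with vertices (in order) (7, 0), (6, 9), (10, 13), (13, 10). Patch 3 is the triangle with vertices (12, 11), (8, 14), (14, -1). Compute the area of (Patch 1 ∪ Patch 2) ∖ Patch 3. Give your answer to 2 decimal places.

|Patch 1 ∪ Patch 2| = 47.9356.
|(Patch 1 ∪ Patch 2) ∩ Patch 3| = 10.9247.
|(Patch 1 ∪ Patch 2) ∖ Patch 3| = 47.9356 − 10.9247 = 37.01.

37.01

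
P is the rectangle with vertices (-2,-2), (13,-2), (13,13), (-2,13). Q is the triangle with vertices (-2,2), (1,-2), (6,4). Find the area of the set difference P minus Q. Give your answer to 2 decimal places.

|P| = 225, |P∩Q| = 19.
|P ∖ Q| = |P| − |P∩Q| = 225 − 19 = 206.00.

206.00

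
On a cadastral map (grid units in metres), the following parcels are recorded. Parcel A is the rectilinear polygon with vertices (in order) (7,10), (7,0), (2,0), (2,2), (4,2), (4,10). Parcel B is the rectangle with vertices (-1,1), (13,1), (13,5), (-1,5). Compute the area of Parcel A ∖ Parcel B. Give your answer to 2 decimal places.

20.00

|Parcel A| = 34, |Parcel A∩Parcel B| = 14.
|Parcel A ∖ Parcel B| = |Parcel A| − |Parcel A∩Parcel B| = 34 − 14 = 20.00.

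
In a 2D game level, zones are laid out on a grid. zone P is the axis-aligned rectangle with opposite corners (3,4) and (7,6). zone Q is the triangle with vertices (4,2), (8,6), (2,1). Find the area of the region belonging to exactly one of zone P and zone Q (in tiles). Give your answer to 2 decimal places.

9.37

|zone P| = 8, |zone Q| = 2, |zone P∩zone Q| = 0.3167.
|zone P △ zone Q| = |zone P| + |zone Q| − 2·|zone P∩zone Q| = 8 + 2 − 0.6333 = 9.37.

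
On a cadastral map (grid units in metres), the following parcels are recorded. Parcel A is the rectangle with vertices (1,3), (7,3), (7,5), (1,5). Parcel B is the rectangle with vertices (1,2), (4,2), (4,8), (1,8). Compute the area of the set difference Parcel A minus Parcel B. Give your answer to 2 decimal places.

|Parcel A∩Parcel B|: x∈[1,4], y∈[3,5] → 3·2 = 6.
|Parcel A| = 12.
|Parcel A ∖ Parcel B| = |Parcel A| − |Parcel A∩Parcel B| = 12 − 6 = 6.00.

6.00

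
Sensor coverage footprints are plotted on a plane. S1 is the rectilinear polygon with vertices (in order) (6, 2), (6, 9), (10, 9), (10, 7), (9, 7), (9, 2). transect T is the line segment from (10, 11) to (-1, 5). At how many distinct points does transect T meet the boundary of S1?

2

The segment meets the boundary at (6,8.818), (6.333,9).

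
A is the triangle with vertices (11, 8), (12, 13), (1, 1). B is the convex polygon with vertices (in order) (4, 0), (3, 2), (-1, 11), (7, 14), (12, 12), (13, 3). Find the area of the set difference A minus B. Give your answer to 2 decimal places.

|A| = 21.5, |A∩B| = 20.6573.
|A ∖ B| = |A| − |A∩B| = 21.5 − 20.6573 = 0.84.

0.84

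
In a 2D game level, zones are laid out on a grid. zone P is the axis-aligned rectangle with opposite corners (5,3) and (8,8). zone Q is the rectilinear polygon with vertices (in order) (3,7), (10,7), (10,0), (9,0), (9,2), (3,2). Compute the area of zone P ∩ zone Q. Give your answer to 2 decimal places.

12.00

The intersection is the polygon with vertices (8,3), (5,3), (5,7), (8,7).
By the shoelace formula its area is 12.00.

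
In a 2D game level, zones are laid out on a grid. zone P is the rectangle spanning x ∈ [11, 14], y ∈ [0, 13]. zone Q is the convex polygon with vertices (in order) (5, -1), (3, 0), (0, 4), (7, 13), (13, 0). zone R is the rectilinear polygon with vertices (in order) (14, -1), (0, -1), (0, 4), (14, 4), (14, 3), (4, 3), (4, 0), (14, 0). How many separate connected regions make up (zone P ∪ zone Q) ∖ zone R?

(zone P ∪ zone Q) ∖ zone R splits into 2 disjoint pieces (area 77.1667, area 30).

2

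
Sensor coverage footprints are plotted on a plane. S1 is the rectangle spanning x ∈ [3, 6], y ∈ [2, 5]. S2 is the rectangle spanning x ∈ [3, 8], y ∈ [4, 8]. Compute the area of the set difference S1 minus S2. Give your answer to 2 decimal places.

6.00

|S1∩S2|: x∈[3,6], y∈[4,5] → 3·1 = 3.
|S1| = 9.
|S1 ∖ S2| = |S1| − |S1∩S2| = 9 − 3 = 6.00.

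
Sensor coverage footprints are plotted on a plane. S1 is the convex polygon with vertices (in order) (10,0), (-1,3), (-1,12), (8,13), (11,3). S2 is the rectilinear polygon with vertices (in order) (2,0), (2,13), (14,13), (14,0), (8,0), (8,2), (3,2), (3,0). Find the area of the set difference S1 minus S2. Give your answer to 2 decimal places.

|S1| = 118.5, |S1∩S2| = 85.9091.
|S1 ∖ S2| = |S1| − |S1∩S2| = 118.5 − 85.9091 = 32.59.

32.59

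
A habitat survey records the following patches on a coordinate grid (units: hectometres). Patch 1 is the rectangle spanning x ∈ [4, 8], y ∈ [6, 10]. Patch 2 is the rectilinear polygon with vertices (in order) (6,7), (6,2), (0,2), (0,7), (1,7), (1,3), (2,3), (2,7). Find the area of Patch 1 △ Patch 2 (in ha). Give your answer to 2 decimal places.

|Patch 1| = 16, |Patch 2| = 26, |Patch 1∩Patch 2| = 2.
|Patch 1 △ Patch 2| = |Patch 1| + |Patch 2| − 2·|Patch 1∩Patch 2| = 16 + 26 − 4 = 38.00.

38.00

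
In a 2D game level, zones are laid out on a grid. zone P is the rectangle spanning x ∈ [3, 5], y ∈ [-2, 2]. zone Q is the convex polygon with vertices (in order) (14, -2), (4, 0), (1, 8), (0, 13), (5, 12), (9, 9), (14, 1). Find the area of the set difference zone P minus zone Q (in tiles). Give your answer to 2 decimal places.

5.15

|zone P| = 8, |zone P∩zone Q| = 2.85.
|zone P ∖ zone Q| = |zone P| − |zone P∩zone Q| = 8 − 2.85 = 5.15.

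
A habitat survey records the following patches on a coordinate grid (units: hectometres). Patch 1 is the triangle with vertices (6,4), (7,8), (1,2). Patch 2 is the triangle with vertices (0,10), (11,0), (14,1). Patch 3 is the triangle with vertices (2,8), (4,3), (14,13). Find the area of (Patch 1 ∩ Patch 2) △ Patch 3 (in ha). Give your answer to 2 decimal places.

|Patch 1 ∩ Patch 2| = 1.8185.
|(Patch 1 ∩ Patch 2) ∩ Patch 3| = 1.628.
|(Patch 1 ∩ Patch 2) △ Patch 3| = 1.8185 + 35 − 3.2561 = 33.56.

33.56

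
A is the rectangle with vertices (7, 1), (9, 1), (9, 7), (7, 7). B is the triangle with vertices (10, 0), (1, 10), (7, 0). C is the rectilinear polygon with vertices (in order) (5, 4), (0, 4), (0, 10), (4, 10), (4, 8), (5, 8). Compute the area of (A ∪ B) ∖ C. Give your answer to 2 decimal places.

20.24

|A ∪ B| = 24.5556.
|(A ∪ B) ∩ C| = 4.3111.
|(A ∪ B) ∖ C| = 24.5556 − 4.3111 = 20.24.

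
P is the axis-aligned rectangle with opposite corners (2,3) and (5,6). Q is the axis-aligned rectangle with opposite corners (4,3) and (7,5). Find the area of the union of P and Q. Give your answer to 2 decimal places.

13.00

By inclusion–exclusion:
Individual areas: |P| = 9, |Q| = 6.
|P∩Q|: x∈[4,5], y∈[3,5] → 1·2 = 2.
|P ∪ Q| = 15 − 2 = 13.00.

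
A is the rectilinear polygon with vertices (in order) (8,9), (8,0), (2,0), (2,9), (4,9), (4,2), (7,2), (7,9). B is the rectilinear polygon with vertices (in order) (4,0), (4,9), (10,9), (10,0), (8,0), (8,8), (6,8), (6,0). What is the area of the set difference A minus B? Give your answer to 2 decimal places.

|A| = 33, |A∩B| = 5.
|A ∖ B| = |A| − |A∩B| = 33 − 5 = 28.00.

28.00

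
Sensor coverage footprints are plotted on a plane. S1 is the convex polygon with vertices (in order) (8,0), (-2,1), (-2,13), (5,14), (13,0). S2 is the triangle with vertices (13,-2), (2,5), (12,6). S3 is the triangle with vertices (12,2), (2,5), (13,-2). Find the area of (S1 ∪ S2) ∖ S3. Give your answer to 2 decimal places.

|S1 ∪ S2| = 154.7196.
|(S1 ∪ S2) ∩ S3| = 18.5.
|(S1 ∪ S2) ∖ S3| = 154.7196 − 18.5 = 136.22.

136.22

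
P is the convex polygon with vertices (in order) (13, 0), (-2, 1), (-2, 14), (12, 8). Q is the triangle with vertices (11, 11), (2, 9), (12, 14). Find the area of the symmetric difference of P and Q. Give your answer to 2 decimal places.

|P| = 150.5, |Q| = 12.5, |P∩Q| = 2.4812.
|P △ Q| = |P| + |Q| − 2·|P∩Q| = 150.5 + 12.5 − 4.9625 = 158.04.

158.04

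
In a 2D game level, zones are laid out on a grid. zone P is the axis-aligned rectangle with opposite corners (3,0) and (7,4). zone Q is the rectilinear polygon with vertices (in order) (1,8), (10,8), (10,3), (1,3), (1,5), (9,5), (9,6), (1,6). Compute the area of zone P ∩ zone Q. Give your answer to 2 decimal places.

4.00

The intersection is the polygon with vertices (3,4), (7,4), (7,3), (3,3).
By the shoelace formula its area is 4.00.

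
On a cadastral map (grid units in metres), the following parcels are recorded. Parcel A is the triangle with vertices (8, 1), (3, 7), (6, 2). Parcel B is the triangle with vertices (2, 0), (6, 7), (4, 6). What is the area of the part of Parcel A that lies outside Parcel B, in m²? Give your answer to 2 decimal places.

3.05

|Parcel A| = 3.5, |Parcel A∩Parcel B| = 0.4476.
|Parcel A ∖ Parcel B| = |Parcel A| − |Parcel A∩Parcel B| = 3.5 − 0.4476 = 3.05.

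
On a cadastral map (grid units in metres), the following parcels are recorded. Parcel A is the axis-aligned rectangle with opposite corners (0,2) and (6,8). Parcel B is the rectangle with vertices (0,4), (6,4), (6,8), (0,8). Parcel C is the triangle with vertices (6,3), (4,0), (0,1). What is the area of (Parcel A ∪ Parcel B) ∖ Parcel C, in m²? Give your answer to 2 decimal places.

|Parcel A ∪ Parcel B| = 36.
|(Parcel A ∪ Parcel B) ∩ Parcel C| = 1.1667.
|(Parcel A ∪ Parcel B) ∖ Parcel C| = 36 − 1.1667 = 34.83.

34.83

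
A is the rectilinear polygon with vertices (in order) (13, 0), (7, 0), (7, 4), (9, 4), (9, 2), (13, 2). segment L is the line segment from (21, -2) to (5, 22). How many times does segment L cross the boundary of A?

0

The segment lies entirely outside A and never meets its boundary.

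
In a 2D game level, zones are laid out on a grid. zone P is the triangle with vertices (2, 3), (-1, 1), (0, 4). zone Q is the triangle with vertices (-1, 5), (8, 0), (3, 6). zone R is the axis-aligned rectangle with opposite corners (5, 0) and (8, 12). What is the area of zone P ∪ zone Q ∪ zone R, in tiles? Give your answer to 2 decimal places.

51.10

By inclusion–exclusion:
Individual areas: |zone P| = 3.5, |zone Q| = 14.5, |zone R| = 36.
|zone P∩zone Q| = 0.
|zone P∩zone R| = 0.
|zone Q∩zone R| = 2.9.
|zone P∩zone Q∩zone R| = 0.
|zone P ∪ zone Q ∪ zone R| = 54 − 2.9 + 0 = 51.10.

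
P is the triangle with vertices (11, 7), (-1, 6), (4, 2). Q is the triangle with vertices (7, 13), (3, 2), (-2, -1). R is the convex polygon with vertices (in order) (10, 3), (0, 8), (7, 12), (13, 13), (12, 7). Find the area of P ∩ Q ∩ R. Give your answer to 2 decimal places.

0.43

The intersection is the polygon with vertices (4.385,5.808), (3.286,6.357), (4.625,6.469).
By the shoelace formula its area is 0.43.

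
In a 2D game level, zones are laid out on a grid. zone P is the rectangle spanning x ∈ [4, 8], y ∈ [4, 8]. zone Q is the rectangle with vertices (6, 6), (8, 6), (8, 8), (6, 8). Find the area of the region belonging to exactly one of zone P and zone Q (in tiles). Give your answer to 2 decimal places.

12.00

|zone P∩zone Q|: x∈[6,8], y∈[6,8] → 2·2 = 4.
|zone P △ zone Q| = |zone P| + |zone Q| − 2·|zone P∩zone Q| = 16 + 4 − 8 = 12.00.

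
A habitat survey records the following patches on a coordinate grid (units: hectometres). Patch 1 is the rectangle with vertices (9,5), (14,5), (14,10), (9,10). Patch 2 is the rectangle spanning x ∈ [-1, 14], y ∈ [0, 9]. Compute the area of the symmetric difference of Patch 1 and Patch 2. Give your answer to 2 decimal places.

120.00

|Patch 1∩Patch 2|: x∈[9,14], y∈[5,9] → 5·4 = 20.
|Patch 1 △ Patch 2| = |Patch 1| + |Patch 2| − 2·|Patch 1∩Patch 2| = 25 + 135 − 40 = 120.00.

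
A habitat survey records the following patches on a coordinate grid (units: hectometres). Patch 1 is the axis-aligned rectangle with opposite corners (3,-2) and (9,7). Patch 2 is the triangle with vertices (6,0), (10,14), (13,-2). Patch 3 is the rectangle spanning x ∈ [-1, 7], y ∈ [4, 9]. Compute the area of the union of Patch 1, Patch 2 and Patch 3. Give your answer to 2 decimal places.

119.71

By inclusion–exclusion:
Individual areas: |Patch 1| = 54, |Patch 2| = 53, |Patch 3| = 40.
|Patch 1∩Patch 2| = 15.2857.
|Patch 1∩Patch 3|: x∈[3,7], y∈[4,7] → 4·3 = 12.
|Patch 2∩Patch 3| = 0.
|Patch 1∩Patch 2∩Patch 3| = 0.
|Patch 1 ∪ Patch 2 ∪ Patch 3| = 147 − 27.2857 + 0 = 119.71.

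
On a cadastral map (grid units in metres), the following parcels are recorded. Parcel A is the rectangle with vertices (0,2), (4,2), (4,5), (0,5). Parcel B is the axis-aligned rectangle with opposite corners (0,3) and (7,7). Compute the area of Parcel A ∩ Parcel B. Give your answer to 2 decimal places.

8.00

|Parcel A∩Parcel B|: x∈[0,4], y∈[3,5] → 4·2 = 8.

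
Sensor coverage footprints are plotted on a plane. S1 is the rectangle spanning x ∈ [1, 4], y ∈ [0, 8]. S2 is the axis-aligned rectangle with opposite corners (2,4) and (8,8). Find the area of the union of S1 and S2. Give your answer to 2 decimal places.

40.00

By inclusion–exclusion:
Individual areas: |S1| = 24, |S2| = 24.
|S1∩S2|: x∈[2,4], y∈[4,8] → 2·4 = 8.
|S1 ∪ S2| = 48 − 8 = 40.00.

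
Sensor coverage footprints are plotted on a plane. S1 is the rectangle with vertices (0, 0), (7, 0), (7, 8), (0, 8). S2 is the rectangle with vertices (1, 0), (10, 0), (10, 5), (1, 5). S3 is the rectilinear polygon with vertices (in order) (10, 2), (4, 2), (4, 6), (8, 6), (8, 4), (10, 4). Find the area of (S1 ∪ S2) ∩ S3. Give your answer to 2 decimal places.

19.00

The region (S1 ∪ S2) ∩ S3 is the polygon with vertices (7,5), (8,5), (8,4), (10,4), (10,2), (4,2), (4,6), (7,6).
By the shoelace formula its area is 19.00.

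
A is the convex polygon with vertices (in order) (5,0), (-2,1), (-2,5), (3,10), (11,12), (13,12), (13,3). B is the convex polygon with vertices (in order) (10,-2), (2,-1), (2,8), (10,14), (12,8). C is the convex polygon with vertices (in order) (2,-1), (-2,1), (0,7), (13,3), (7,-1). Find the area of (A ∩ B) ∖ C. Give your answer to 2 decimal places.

53.62

|A ∩ B| = 91.205.
|(A ∩ B) ∩ C| = 37.582.
|(A ∩ B) ∖ C| = 91.205 − 37.582 = 53.62.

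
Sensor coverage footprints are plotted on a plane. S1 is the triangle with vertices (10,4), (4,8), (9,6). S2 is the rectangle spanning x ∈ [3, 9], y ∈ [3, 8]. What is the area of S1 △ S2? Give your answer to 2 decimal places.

27.33

|S1| = 4, |S2| = 30, |S1∩S2| = 3.3333.
|S1 △ S2| = |S1| + |S2| − 2·|S1∩S2| = 4 + 30 − 6.6667 = 27.33.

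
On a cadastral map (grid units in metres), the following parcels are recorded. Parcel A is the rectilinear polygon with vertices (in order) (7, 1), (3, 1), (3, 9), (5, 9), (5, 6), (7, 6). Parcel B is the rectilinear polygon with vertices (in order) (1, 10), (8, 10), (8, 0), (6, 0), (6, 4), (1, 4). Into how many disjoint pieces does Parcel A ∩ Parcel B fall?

1

Parcel A ∩ Parcel B is a single connected region.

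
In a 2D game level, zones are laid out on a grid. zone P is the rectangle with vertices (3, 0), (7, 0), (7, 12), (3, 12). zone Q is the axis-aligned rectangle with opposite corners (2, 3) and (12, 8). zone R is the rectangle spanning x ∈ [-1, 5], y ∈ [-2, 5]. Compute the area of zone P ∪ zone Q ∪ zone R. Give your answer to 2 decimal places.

108.00

By inclusion–exclusion:
Individual areas: |zone P| = 48, |zone Q| = 50, |zone R| = 42.
|zone P∩zone Q|: x∈[3,7], y∈[3,8] → 4·5 = 20.
|zone P∩zone R|: x∈[3,5], y∈[0,5] → 2·5 = 10.
|zone Q∩zone R|: x∈[2,5], y∈[3,5] → 3·2 = 6.
|zone P∩zone Q∩zone R| = 4.
|zone P ∪ zone Q ∪ zone R| = 140 − 36 + 4 = 108.00.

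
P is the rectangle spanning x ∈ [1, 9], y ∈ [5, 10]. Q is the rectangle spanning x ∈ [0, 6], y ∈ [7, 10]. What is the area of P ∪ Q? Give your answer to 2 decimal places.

By inclusion–exclusion:
Individual areas: |P| = 40, |Q| = 18.
|P∩Q|: x∈[1,6], y∈[7,10] → 5·3 = 15.
|P ∪ Q| = 58 − 15 = 43.00.

43.00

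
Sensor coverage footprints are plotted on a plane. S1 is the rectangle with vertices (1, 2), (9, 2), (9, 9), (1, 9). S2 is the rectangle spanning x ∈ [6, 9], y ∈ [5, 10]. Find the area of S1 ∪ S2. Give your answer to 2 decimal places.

59.00

By inclusion–exclusion:
Individual areas: |S1| = 56, |S2| = 15.
|S1∩S2|: x∈[6,9], y∈[5,9] → 3·4 = 12.
|S1 ∪ S2| = 71 − 12 = 59.00.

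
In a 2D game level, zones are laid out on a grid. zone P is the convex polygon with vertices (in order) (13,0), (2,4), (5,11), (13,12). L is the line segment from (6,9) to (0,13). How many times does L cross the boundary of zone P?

1

The segment meets the boundary at (4.556,9.963).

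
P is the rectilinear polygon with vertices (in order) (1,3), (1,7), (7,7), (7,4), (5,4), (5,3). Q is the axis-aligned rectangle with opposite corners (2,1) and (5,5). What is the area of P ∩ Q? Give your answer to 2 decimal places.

6.00

The intersection is the polygon with vertices (5,3), (2,3), (2,5), (5,5), (5,4).
By the shoelace formula its area is 6.00.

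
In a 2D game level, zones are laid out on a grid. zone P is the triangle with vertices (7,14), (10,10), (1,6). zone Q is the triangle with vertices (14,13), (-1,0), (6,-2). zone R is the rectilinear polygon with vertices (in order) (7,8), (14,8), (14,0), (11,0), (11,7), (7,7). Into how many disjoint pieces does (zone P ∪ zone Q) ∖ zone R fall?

(zone P ∪ zone Q) ∖ zone R splits into 3 disjoint pieces (area 24, area 49.3308, area 7.7564).

3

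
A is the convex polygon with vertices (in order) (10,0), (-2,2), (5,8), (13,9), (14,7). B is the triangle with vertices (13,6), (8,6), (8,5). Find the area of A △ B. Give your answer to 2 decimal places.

|A| = 85, |B| = 2.5, |A∩B| = 2.5.
|A △ B| = |A| + |B| − 2·|A∩B| = 85 + 2.5 − 5 = 82.50.

82.50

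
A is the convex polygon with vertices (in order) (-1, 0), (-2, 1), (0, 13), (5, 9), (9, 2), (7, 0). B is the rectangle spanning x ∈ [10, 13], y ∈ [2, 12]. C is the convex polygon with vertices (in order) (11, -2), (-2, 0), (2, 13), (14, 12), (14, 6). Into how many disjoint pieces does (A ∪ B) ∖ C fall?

2

(A ∪ B) ∖ C splits into 2 disjoint pieces (area 12.5984, area 0.3333).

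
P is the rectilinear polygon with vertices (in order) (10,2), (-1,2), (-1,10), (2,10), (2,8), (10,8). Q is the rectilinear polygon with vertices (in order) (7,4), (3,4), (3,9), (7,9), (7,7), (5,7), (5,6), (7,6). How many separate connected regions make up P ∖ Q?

P ∖ Q is a single connected region.

1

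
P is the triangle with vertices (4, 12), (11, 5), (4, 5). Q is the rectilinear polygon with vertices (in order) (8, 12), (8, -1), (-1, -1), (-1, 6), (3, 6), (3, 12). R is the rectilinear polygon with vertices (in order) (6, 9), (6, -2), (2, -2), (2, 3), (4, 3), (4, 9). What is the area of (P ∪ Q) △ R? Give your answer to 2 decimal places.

|P ∪ Q| = 97.5.
|(P ∪ Q) ∩ R| = 28.
|(P ∪ Q) △ R| = 97.5 + 32 − 56 = 73.50.

73.50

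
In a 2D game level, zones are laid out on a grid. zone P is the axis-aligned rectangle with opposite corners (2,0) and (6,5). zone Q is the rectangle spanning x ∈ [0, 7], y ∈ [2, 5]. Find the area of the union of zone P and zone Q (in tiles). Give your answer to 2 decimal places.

By inclusion–exclusion:
Individual areas: |zone P| = 20, |zone Q| = 21.
|zone P∩zone Q|: x∈[2,6], y∈[2,5] → 4·3 = 12.
|zone P ∪ zone Q| = 41 − 12 = 29.00.

29.00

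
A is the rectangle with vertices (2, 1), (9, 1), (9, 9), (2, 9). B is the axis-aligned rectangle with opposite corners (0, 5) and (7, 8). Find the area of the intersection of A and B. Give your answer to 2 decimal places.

15.00

|A∩B|: x∈[2,7], y∈[5,8] → 5·3 = 15.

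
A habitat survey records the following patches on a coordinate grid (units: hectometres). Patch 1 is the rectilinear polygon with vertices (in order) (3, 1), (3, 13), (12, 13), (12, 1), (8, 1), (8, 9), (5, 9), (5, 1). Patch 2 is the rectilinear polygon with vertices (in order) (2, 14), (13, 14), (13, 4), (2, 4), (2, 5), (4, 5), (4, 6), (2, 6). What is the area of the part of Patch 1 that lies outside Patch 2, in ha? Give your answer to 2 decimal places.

|Patch 1| = 84, |Patch 1∩Patch 2| = 65.
|Patch 1 ∖ Patch 2| = |Patch 1| − |Patch 1∩Patch 2| = 84 − 65 = 19.00.

19.00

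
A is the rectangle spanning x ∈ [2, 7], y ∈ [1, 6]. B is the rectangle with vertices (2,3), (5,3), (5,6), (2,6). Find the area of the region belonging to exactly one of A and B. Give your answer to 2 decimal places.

|A∩B|: x∈[2,5], y∈[3,6] → 3·3 = 9.
|A △ B| = |A| + |B| − 2·|A∩B| = 25 + 9 − 18 = 16.00.

16.00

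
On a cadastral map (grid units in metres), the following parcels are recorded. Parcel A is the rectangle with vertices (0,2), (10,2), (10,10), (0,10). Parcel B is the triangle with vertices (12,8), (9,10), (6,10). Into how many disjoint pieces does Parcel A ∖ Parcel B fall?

2

Parcel A ∖ Parcel B splits into 2 disjoint pieces (area 77.3333, area 0.3333).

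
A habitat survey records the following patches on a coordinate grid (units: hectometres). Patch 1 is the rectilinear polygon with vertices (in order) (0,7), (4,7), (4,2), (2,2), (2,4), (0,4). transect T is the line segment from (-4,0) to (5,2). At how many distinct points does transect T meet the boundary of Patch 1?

The segment lies entirely outside Patch 1 and never meets its boundary.

0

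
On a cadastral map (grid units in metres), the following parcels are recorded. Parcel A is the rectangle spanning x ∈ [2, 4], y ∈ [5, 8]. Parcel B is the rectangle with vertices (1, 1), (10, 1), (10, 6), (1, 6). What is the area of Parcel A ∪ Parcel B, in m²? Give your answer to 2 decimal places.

By inclusion–exclusion:
Individual areas: |Parcel A| = 6, |Parcel B| = 45.
|Parcel A∩Parcel B|: x∈[2,4], y∈[5,6] → 2·1 = 2.
|Parcel A ∪ Parcel B| = 51 − 2 = 49.00.

49.00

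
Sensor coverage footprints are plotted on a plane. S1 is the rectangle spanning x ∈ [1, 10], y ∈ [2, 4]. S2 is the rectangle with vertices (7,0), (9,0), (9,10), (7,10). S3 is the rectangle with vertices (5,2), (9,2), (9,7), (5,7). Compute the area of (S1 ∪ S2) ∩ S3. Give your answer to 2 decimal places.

The region (S1 ∪ S2) ∩ S3 is the polygon with vertices (5,2), (5,4), (7,4), (7,7), (9,7), (9,4), (9,2), (7,2).
By the shoelace formula its area is 14.00.

14.00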